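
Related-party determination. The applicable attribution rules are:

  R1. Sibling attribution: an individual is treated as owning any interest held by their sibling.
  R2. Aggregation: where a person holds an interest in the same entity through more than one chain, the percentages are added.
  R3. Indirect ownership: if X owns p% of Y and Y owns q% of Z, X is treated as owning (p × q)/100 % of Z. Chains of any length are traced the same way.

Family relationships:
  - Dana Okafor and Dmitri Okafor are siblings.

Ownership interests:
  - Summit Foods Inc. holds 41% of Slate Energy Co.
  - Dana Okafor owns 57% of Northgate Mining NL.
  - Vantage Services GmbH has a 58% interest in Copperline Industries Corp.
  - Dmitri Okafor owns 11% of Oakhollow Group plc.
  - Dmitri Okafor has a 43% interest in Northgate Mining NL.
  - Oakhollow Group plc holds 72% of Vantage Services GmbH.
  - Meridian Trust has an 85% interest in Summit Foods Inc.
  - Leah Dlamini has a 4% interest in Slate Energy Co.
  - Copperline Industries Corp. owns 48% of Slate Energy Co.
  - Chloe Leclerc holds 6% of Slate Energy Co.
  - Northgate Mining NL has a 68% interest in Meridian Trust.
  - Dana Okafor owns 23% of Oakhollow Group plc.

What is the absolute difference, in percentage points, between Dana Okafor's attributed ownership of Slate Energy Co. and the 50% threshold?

By sibling attribution (R1), Dana Okafor is treated as also owning Dmitri Okafor's interest in Oakhollow Group plc, giving 23% + 11% = 34%.
By sibling attribution (R1), Dana Okafor is treated as also owning Dmitri Okafor's interest in Northgate Mining NL, giving 57% + 43% = 100%.
Chain via Oakhollow Group plc → Vantage Services GmbH → Copperline Industries Corp. (R3): 34% × 72% × 58% × 48% = 6.815232% of Slate Energy Co.
Chain via Northgate Mining NL → Meridian Trust → Summit Foods Inc. (R3): 100% × 68% × 85% × 41% = 23.698% of Slate Energy Co.
Aggregating (R2): 6.815232% + 23.698% = 30.513232%.
30.513232% falls short of the 50% threshold by 19.486768 percentage points.

19.486768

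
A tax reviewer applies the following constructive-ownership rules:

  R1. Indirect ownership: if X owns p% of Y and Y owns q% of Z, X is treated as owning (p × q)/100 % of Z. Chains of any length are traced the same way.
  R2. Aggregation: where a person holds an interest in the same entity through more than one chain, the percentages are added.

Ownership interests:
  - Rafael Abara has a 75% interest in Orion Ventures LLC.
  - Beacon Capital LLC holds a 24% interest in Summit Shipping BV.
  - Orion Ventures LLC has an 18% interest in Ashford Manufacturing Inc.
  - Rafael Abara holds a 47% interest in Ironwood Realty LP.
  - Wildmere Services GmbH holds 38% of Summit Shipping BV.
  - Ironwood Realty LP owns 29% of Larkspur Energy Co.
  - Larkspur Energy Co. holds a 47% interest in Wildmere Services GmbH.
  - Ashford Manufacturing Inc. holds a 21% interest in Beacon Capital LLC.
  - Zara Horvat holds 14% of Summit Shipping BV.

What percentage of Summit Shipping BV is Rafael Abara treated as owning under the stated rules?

Chain via Ironwood Realty LP → Larkspur Energy Co. → Wildmere Services GmbH (R1): 47% × 29% × 47% × 38% = 2.434318% of Summit Shipping BV.
Chain via Orion Ventures LLC → Ashford Manufacturing Inc. → Beacon Capital LLC (R1): 75% × 18% × 21% × 24% = 0.6804% of Summit Shipping BV.
Aggregating (R2): 2.434318% + 0.6804% = 3.114718%.

3.114718%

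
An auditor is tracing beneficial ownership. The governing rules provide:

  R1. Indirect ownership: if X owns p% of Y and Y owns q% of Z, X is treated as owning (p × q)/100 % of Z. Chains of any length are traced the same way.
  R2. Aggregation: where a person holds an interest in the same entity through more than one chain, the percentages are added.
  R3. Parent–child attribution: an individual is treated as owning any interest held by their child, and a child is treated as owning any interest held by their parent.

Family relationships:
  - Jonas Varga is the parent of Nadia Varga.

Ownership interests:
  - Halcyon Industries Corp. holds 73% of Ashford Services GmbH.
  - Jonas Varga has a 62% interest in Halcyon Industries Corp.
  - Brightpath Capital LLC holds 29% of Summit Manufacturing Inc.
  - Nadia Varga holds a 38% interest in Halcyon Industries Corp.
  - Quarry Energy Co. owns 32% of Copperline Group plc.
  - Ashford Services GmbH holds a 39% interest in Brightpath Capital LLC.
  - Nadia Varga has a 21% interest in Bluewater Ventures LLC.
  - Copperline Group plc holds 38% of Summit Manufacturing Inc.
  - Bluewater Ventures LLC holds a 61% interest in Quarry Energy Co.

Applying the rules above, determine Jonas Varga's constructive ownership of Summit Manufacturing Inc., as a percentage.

By parent–child attribution (R3), Jonas Varga is treated as also owning Nadia Varga's interest in Halcyon Industries Corp, giving 62% + 38% = 100%.
By parent–child attribution (R3), Jonas Varga is treated as owning Nadia Varga's 21% interest in Bluewater Ventures LLC.
Chain via Halcyon Industries Corp. → Ashford Services GmbH → Brightpath Capital LLC (R1): 100% × 73% × 39% × 29% = 8.2563% of Summit Manufacturing Inc.
Chain via Bluewater Ventures LLC → Quarry Energy Co. → Copperline Group plc (R1): 21% × 61% × 32% × 38% = 1.557696% of Summit Manufacturing Inc.
Aggregating (R2): 8.2563% + 1.557696% = 9.813996%.

9.813996%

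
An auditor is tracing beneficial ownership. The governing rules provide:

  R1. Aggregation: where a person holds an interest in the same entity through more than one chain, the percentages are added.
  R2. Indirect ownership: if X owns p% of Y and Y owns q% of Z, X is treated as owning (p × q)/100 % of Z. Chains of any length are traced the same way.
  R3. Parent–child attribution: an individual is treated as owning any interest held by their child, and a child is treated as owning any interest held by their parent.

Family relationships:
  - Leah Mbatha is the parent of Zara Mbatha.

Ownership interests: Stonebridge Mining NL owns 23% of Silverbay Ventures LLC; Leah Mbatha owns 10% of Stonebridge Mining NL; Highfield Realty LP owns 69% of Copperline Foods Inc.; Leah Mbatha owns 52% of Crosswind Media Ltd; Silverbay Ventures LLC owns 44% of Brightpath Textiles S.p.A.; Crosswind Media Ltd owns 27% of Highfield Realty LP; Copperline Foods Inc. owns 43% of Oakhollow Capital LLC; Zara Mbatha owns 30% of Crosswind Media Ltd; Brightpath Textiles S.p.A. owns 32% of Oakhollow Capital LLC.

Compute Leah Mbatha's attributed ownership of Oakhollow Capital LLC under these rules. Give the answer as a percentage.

By parent–child attribution (R3), Leah Mbatha is treated as also owning Zara Mbatha's interest in Crosswind Media Ltd, giving 52% + 30% = 82%.
Chain via Stonebridge Mining NL → Silverbay Ventures LLC → Brightpath Textiles S.p.A. (R2): 10% × 23% × 44% × 32% = 0.32384% of Oakhollow Capital LLC.
Chain via Crosswind Media Ltd → Highfield Realty LP → Copperline Foods Inc. (R2): 82% × 27% × 69% × 43% = 6.568938% of Oakhollow Capital LLC.
Aggregating (R1): 0.32384% + 6.568938% = 6.892778%.

6.892778%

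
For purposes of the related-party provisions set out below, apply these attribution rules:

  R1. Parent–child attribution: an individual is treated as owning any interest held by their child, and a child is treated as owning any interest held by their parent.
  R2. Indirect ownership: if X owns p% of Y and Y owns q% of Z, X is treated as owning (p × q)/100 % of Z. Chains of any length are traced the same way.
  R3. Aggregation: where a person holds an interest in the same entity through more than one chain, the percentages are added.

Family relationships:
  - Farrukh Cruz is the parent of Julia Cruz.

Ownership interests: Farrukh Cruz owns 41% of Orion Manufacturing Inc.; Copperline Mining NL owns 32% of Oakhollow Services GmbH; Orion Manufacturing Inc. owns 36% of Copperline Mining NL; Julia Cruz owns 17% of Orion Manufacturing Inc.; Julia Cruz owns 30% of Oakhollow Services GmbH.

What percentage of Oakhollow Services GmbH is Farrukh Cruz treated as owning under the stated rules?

By parent–child attribution (R1), Farrukh Cruz is treated as also owning Julia Cruz's interest in Orion Manufacturing Inc, giving 41% + 17% = 58%.
By parent–child attribution (R1), Farrukh Cruz is treated as owning Julia Cruz's 30% interest in Oakhollow Services GmbH.
Chain via Orion Manufacturing Inc. → Copperline Mining NL (R2): 58% × 36% × 32% = 6.6816% of Oakhollow Services GmbH.
Direct interest in Oakhollow Services GmbH: 30%.
Aggregating (R3): 6.6816% + 30% = 36.6816%.

36.6816%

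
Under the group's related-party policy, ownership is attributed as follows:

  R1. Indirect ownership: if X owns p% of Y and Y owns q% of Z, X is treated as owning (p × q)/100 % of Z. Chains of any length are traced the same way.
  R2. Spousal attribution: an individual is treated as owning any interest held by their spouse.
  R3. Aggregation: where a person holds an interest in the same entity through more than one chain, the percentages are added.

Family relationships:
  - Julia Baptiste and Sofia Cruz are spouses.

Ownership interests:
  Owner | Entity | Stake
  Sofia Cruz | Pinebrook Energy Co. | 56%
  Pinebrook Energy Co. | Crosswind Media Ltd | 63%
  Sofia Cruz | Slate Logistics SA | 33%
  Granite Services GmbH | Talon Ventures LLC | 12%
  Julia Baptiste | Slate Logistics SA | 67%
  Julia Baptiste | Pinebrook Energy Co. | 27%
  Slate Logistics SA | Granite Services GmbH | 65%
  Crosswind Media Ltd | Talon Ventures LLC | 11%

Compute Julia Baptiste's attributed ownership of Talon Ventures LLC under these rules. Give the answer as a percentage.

By spousal attribution (R2), Julia Baptiste is treated as also owning Sofia Cruz's interest in Pinebrook Energy Co, giving 27% + 56% = 83%.
By spousal attribution (R2), Julia Baptiste is treated as also owning Sofia Cruz's interest in Slate Logistics SA, giving 67% + 33% = 100%.
Chain via Pinebrook Energy Co. → Crosswind Media Ltd (R1): 83% × 63% × 11% = 5.7519% of Talon Ventures LLC.
Chain via Slate Logistics SA → Granite Services GmbH (R1): 100% × 65% × 12% = 7.8% of Talon Ventures LLC.
Aggregating (R3): 5.7519% + 7.8% = 13.5519%.

13.5519%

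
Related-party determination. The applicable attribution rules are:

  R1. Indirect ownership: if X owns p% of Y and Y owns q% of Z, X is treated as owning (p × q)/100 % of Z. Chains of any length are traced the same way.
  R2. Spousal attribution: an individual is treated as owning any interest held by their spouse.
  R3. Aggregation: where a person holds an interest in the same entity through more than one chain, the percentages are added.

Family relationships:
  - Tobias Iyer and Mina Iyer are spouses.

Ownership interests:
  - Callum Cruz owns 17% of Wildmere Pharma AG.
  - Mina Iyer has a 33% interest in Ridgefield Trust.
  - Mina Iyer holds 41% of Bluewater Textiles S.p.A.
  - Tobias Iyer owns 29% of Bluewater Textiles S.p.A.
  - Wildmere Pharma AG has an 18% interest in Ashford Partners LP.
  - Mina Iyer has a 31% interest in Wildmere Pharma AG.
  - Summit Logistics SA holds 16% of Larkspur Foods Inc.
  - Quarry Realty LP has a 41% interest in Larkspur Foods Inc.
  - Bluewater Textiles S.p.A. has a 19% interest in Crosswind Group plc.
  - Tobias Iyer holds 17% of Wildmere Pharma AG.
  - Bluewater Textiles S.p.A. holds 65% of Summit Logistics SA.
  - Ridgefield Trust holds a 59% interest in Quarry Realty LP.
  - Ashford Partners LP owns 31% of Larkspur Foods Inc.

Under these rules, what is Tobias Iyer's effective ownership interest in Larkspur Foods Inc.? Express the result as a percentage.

17.9411%

By spousal attribution (R2), Tobias Iyer is treated as also owning Mina Iyer's interest in Bluewater Textiles S.p.A, giving 29% + 41% = 70%.
By spousal attribution (R2), Tobias Iyer is treated as also owning Mina Iyer's interest in Wildmere Pharma AG, giving 17% + 31% = 48%.
By spousal attribution (R2), Tobias Iyer is treated as owning Mina Iyer's 33% interest in Ridgefield Trust.
Chain via Bluewater Textiles S.p.A. → Summit Logistics SA (R1): 70% × 65% × 16% = 7.28% of Larkspur Foods Inc.
Chain via Wildmere Pharma AG → Ashford Partners LP (R1): 48% × 18% × 31% = 2.6784% of Larkspur Foods Inc.
Chain via Ridgefield Trust → Quarry Realty LP (R1): 33% × 59% × 41% = 7.9827% of Larkspur Foods Inc.
Aggregating (R3): 7.28% + 2.6784% + 7.9827% = 17.9411%.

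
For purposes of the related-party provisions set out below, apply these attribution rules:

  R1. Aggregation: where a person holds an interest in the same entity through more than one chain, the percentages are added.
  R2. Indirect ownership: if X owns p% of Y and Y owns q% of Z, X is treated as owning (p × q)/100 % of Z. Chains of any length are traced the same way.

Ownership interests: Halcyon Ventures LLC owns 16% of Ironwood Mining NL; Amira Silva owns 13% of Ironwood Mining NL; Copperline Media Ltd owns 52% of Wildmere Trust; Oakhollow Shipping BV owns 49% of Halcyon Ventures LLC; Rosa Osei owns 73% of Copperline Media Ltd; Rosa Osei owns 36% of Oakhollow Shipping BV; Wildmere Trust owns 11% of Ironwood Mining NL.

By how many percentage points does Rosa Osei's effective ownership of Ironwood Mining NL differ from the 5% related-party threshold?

1.998

Chain via Copperline Media Ltd → Wildmere Trust (R2): 73% × 52% × 11% = 4.1756% of Ironwood Mining NL.
Chain via Oakhollow Shipping BV → Halcyon Ventures LLC (R2): 36% × 49% × 16% = 2.8224% of Ironwood Mining NL.
Aggregating (R1): 4.1756% + 2.8224% = 6.998%.
6.998% exceeds the 5% threshold by 1.998 percentage points.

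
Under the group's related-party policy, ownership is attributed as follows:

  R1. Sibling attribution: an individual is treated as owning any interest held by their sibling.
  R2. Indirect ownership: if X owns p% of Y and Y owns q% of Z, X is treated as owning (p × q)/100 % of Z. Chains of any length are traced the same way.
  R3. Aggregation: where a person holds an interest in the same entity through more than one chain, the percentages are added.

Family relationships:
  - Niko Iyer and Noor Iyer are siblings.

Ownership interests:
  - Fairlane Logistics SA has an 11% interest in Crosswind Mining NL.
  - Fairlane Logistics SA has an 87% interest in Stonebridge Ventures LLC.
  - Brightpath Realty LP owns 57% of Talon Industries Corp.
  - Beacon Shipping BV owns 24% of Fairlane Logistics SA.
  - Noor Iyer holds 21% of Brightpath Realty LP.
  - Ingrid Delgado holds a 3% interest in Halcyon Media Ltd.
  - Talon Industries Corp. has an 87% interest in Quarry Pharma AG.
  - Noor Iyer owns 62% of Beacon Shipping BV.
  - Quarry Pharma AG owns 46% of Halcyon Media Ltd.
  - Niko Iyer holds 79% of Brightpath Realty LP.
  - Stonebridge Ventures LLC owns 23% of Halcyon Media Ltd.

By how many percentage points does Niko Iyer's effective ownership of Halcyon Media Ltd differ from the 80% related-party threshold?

By sibling attribution (R1), Niko Iyer is treated as also owning Noor Iyer's interest in Brightpath Realty LP, giving 79% + 21% = 100%.
By sibling attribution (R1), Niko Iyer is treated as owning Noor Iyer's 62% interest in Beacon Shipping BV.
Chain via Brightpath Realty LP → Talon Industries Corp. → Quarry Pharma AG (R2): 100% × 57% × 87% × 46% = 22.8114% of Halcyon Media Ltd.
Chain via Beacon Shipping BV → Fairlane Logistics SA → Stonebridge Ventures LLC (R2): 62% × 24% × 87% × 23% = 2.977488% of Halcyon Media Ltd.
Aggregating (R3): 22.8114% + 2.977488% = 25.788888%.
25.788888% falls short of the 80% threshold by 54.211112 percentage points.

54.211112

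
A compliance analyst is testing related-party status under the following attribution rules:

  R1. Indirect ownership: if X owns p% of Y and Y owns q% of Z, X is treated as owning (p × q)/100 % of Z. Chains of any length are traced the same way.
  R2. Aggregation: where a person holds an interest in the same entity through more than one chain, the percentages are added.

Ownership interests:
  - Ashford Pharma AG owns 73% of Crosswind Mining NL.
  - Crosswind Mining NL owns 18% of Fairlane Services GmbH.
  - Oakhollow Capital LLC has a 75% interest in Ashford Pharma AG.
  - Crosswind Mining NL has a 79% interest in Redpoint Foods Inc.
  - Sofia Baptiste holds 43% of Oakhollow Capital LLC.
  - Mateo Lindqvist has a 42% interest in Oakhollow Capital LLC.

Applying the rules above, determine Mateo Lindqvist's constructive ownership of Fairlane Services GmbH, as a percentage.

Chain via Oakhollow Capital LLC → Ashford Pharma AG → Crosswind Mining NL (R1): 42% × 75% × 73% × 18% = 4.1391% of Fairlane Services GmbH.

4.1391%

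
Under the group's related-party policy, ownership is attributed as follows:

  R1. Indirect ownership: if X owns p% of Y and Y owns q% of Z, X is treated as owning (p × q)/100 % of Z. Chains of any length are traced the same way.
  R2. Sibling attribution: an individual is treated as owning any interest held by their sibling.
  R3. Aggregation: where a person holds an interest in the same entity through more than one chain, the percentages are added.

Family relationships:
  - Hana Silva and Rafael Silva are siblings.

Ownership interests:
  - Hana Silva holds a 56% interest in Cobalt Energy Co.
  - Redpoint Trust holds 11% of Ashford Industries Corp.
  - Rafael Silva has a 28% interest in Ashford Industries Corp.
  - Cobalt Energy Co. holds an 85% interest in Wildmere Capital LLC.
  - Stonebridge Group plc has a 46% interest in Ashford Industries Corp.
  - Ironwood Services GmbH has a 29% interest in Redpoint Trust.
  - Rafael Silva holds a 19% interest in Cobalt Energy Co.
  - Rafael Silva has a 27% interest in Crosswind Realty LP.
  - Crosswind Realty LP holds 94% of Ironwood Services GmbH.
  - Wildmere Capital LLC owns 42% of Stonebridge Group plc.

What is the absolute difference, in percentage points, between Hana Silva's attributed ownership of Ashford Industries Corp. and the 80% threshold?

38.873878

By sibling attribution (R2), Hana Silva is treated as also owning Rafael Silva's interest in Cobalt Energy Co, giving 56% + 19% = 75%.
By sibling attribution (R2), Hana Silva is treated as owning Rafael Silva's 27% interest in Crosswind Realty LP.
By sibling attribution (R2), Hana Silva is treated as owning Rafael Silva's 28% interest in Ashford Industries Corp.
Chain via Cobalt Energy Co. → Wildmere Capital LLC → Stonebridge Group plc (R1): 75% × 85% × 42% × 46% = 12.3165% of Ashford Industries Corp.
Chain via Crosswind Realty LP → Ironwood Services GmbH → Redpoint Trust (R1): 27% × 94% × 29% × 11% = 0.809622% of Ashford Industries Corp.
Direct interest in Ashford Industries Corp: 28%.
Aggregating (R3): 12.3165% + 0.809622% + 28% = 41.126122%.
41.126122% falls short of the 80% threshold by 38.873878 percentage points.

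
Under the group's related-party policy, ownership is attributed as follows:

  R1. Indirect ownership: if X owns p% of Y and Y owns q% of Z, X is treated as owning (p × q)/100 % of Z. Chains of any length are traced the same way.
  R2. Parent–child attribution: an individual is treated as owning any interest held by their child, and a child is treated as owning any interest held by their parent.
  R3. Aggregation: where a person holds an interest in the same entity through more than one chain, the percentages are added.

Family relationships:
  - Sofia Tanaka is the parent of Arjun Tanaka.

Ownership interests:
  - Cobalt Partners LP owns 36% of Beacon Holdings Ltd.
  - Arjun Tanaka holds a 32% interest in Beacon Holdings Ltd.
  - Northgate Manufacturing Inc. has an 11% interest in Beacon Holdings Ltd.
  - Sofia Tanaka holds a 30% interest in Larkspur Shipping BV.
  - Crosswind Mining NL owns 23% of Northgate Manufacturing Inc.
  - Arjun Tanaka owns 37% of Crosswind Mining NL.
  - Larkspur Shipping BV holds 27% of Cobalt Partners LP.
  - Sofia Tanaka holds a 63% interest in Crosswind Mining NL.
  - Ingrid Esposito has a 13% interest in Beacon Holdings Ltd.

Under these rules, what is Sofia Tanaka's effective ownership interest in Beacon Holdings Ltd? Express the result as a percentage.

By parent–child attribution (R2), Sofia Tanaka is treated as also owning Arjun Tanaka's interest in Crosswind Mining NL, giving 63% + 37% = 100%.
By parent–child attribution (R2), Sofia Tanaka is treated as owning Arjun Tanaka's 32% interest in Beacon Holdings Ltd.
Chain via Crosswind Mining NL → Northgate Manufacturing Inc. (R1): 100% × 23% × 11% = 2.53% of Beacon Holdings Ltd.
Chain via Larkspur Shipping BV → Cobalt Partners LP (R1): 30% × 27% × 36% = 2.916% of Beacon Holdings Ltd.
Direct interest in Beacon Holdings Ltd: 32%.
Aggregating (R3): 2.53% + 2.916% + 32% = 37.446%.

37.446%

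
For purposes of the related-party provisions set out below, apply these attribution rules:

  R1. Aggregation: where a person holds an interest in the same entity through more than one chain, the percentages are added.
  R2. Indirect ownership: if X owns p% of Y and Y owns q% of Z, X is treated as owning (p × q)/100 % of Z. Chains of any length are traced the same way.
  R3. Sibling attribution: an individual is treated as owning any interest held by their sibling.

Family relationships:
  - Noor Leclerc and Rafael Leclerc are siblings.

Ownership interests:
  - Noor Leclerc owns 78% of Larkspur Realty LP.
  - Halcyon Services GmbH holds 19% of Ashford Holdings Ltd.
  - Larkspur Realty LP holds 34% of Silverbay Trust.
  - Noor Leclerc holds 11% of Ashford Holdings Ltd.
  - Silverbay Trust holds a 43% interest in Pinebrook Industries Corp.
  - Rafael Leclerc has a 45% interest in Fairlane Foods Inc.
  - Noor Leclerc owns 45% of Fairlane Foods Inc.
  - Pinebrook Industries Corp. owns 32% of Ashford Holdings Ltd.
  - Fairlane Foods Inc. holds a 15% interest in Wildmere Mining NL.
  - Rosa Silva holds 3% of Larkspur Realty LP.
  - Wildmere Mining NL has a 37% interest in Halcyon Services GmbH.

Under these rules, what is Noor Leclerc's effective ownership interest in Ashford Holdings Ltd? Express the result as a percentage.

15.598202%

By sibling attribution (R3), Noor Leclerc is treated as also owning Rafael Leclerc's interest in Fairlane Foods Inc, giving 45% + 45% = 90%.
Chain via Fairlane Foods Inc. → Wildmere Mining NL → Halcyon Services GmbH (R2): 90% × 15% × 37% × 19% = 0.94905% of Ashford Holdings Ltd.
Chain via Larkspur Realty LP → Silverbay Trust → Pinebrook Industries Corp. (R2): 78% × 34% × 43% × 32% = 3.649152% of Ashford Holdings Ltd.
Direct interest in Ashford Holdings Ltd: 11%.
Aggregating (R1): 0.94905% + 3.649152% + 11% = 15.598202%.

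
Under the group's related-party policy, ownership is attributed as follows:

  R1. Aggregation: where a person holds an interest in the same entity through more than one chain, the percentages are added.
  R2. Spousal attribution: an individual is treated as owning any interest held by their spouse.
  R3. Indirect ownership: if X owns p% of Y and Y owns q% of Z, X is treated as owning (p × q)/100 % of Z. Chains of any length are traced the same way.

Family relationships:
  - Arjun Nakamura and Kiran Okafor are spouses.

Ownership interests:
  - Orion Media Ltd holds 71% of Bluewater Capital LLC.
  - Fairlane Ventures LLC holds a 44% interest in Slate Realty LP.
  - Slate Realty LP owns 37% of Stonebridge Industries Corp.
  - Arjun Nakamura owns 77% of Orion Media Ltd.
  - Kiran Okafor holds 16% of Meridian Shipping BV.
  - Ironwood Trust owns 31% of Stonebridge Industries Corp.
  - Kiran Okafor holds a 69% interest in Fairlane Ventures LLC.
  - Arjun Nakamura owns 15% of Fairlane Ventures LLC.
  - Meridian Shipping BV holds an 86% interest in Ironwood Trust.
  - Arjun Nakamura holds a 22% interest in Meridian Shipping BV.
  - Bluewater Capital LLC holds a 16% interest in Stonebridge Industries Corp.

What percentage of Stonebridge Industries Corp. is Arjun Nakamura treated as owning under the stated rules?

32.5532%

By spousal attribution (R2), Arjun Nakamura is treated as also owning Kiran Okafor's interest in Meridian Shipping BV, giving 22% + 16% = 38%.
By spousal attribution (R2), Arjun Nakamura is treated as also owning Kiran Okafor's interest in Fairlane Ventures LLC, giving 15% + 69% = 84%.
Chain via Meridian Shipping BV → Ironwood Trust (R3): 38% × 86% × 31% = 10.1308% of Stonebridge Industries Corp.
Chain via Fairlane Ventures LLC → Slate Realty LP (R3): 84% × 44% × 37% = 13.6752% of Stonebridge Industries Corp.
Chain via Orion Media Ltd → Bluewater Capital LLC (R3): 77% × 71% × 16% = 8.7472% of Stonebridge Industries Corp.
Aggregating (R1): 10.1308% + 13.6752% + 8.7472% = 32.5532%.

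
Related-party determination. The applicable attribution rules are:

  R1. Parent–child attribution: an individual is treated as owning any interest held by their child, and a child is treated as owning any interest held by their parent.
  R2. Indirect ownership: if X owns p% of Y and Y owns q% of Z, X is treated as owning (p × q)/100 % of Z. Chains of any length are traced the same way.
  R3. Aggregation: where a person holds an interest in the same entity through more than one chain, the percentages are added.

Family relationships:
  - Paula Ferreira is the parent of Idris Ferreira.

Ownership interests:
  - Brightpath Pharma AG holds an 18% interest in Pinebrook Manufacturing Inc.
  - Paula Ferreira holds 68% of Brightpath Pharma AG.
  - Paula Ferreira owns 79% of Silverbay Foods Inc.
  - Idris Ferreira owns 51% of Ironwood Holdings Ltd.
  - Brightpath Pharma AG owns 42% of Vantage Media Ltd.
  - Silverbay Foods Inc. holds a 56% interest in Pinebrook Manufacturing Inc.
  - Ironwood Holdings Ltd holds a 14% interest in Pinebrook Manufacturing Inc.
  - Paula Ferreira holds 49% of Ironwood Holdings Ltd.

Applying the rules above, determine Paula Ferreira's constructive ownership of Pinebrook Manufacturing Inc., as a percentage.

By parent–child attribution (R1), Paula Ferreira is treated as also owning Idris Ferreira's interest in Ironwood Holdings Ltd, giving 49% + 51% = 100%.
Chain via Ironwood Holdings Ltd (R2): 100% × 14% = 14% of Pinebrook Manufacturing Inc.
Chain via Silverbay Foods Inc. (R2): 79% × 56% = 44.24% of Pinebrook Manufacturing Inc.
Chain via Brightpath Pharma AG (R2): 68% × 18% = 12.24% of Pinebrook Manufacturing Inc.
Aggregating (R3): 14% + 44.24% + 12.24% = 70.48%.

70.48%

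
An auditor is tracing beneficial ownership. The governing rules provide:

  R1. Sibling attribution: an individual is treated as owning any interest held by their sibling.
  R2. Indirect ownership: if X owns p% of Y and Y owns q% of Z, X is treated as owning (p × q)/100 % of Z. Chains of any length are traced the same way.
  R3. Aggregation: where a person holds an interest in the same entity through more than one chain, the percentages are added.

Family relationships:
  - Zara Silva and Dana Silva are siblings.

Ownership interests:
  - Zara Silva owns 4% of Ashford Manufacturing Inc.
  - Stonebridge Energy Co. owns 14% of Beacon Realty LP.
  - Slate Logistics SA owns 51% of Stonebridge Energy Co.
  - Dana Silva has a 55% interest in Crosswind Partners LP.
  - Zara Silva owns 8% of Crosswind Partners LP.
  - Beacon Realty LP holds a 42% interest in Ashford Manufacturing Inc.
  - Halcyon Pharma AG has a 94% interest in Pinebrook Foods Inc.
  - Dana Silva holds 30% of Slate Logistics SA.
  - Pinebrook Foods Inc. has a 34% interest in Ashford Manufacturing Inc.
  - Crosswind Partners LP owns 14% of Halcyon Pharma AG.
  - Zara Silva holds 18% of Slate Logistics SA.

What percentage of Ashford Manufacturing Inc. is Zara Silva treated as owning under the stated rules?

By sibling attribution (R1), Zara Silva is treated as also owning Dana Silva's interest in Slate Logistics SA, giving 18% + 30% = 48%.
By sibling attribution (R1), Zara Silva is treated as also owning Dana Silva's interest in Crosswind Partners LP, giving 8% + 55% = 63%.
Chain via Slate Logistics SA → Stonebridge Energy Co. → Beacon Realty LP (R2): 48% × 51% × 14% × 42% = 1.439424% of Ashford Manufacturing Inc.
Chain via Crosswind Partners LP → Halcyon Pharma AG → Pinebrook Foods Inc. (R2): 63% × 14% × 94% × 34% = 2.818872% of Ashford Manufacturing Inc.
Direct interest in Ashford Manufacturing Inc: 4%.
Aggregating (R3): 1.439424% + 2.818872% + 4% = 8.258296%.

8.258296%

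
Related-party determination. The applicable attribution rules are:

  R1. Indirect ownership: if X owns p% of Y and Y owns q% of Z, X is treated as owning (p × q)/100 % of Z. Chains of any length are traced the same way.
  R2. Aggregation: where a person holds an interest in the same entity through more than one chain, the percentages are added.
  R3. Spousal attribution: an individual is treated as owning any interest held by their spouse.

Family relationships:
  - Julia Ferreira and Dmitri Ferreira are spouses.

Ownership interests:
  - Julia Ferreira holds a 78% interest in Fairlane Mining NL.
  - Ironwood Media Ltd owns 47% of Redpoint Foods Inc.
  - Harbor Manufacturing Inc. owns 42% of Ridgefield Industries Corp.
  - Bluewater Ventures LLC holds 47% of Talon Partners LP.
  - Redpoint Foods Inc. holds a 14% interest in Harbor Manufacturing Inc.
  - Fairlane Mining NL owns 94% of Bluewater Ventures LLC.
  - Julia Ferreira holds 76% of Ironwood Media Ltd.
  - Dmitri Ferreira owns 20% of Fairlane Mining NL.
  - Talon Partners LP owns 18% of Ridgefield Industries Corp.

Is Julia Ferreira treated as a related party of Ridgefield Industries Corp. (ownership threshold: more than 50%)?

No

By spousal attribution (R3), Julia Ferreira is treated as also owning Dmitri Ferreira's interest in Fairlane Mining NL, giving 78% + 20% = 98%.
Chain via Fairlane Mining NL → Bluewater Ventures LLC → Talon Partners LP (R1): 98% × 94% × 47% × 18% = 7.793352% of Ridgefield Industries Corp.
Chain via Ironwood Media Ltd → Redpoint Foods Inc. → Harbor Manufacturing Inc. (R1): 76% × 47% × 14% × 42% = 2.100336% of Ridgefield Industries Corp.
Aggregating (R2): 7.793352% + 2.100336% = 9.893688%.
9.893688% does not exceed the 50% threshold, so Julia is not a related party to Ridgefield Industries Corp.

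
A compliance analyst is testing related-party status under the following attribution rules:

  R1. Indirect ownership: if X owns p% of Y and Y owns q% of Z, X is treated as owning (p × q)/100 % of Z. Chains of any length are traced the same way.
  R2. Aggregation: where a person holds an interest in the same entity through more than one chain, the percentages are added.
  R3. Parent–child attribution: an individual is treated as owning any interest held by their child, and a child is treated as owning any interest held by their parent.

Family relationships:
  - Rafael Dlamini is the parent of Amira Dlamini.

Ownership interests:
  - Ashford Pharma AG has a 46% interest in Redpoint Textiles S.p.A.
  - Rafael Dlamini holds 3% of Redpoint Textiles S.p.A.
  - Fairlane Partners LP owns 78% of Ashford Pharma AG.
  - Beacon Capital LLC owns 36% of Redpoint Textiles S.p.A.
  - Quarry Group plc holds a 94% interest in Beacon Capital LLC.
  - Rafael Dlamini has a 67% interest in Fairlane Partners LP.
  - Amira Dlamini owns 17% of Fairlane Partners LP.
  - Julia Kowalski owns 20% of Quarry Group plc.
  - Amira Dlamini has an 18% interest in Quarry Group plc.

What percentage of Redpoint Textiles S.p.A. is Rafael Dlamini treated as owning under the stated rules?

39.2304%

By parent–child attribution (R3), Rafael Dlamini is treated as also owning Amira Dlamini's interest in Fairlane Partners LP, giving 67% + 17% = 84%.
By parent–child attribution (R3), Rafael Dlamini is treated as owning Amira Dlamini's 18% interest in Quarry Group plc.
Chain via Fairlane Partners LP → Ashford Pharma AG (R1): 84% × 78% × 46% = 30.1392% of Redpoint Textiles S.p.A.
Direct interest in Redpoint Textiles S.p.A: 3%.
Chain via Quarry Group plc → Beacon Capital LLC (R1): 18% × 94% × 36% = 6.0912% of Redpoint Textiles S.p.A.
Aggregating (R2): 30.1392% + 3% + 6.0912% = 39.2304%.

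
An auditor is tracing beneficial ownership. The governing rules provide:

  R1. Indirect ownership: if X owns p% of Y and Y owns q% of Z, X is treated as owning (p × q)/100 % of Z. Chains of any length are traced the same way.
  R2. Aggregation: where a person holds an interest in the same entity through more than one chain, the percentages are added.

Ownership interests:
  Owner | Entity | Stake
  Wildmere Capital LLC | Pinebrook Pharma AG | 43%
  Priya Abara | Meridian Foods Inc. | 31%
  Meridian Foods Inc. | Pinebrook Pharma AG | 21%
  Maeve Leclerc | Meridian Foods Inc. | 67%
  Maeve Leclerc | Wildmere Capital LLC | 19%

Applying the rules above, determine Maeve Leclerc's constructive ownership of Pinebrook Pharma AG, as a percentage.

Chain via Wildmere Capital LLC (R1): 19% × 43% = 8.17% of Pinebrook Pharma AG.
Chain via Meridian Foods Inc. (R1): 67% × 21% = 14.07% of Pinebrook Pharma AG.
Aggregating (R2): 8.17% + 14.07% = 22.24%.

22.24%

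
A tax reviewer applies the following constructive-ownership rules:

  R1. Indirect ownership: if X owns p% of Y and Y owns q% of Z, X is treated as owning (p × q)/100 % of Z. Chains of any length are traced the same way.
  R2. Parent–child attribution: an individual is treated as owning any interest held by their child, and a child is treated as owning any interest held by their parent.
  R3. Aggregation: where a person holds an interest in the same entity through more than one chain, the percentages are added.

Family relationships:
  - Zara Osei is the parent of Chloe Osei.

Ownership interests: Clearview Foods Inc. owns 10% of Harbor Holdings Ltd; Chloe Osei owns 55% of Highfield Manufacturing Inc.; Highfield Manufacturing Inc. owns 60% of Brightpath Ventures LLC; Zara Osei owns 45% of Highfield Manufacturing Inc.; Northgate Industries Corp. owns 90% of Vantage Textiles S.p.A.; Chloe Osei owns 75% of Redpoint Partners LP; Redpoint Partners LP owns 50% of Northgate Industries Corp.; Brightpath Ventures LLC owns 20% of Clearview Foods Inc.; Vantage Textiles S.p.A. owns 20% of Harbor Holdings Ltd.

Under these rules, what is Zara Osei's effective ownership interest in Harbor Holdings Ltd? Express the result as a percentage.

By parent–child attribution (R2), Zara Osei is treated as also owning Chloe Osei's interest in Highfield Manufacturing Inc, giving 45% + 55% = 100%.
By parent–child attribution (R2), Zara Osei is treated as owning Chloe Osei's 75% interest in Redpoint Partners LP.
Chain via Highfield Manufacturing Inc. → Brightpath Ventures LLC → Clearview Foods Inc. (R1): 100% × 60% × 20% × 10% = 1.2% of Harbor Holdings Ltd.
Chain via Redpoint Partners LP → Northgate Industries Corp. → Vantage Textiles S.p.A. (R1): 75% × 50% × 90% × 20% = 6.75% of Harbor Holdings Ltd.
Aggregating (R3): 1.2% + 6.75% = 7.95%.

7.95%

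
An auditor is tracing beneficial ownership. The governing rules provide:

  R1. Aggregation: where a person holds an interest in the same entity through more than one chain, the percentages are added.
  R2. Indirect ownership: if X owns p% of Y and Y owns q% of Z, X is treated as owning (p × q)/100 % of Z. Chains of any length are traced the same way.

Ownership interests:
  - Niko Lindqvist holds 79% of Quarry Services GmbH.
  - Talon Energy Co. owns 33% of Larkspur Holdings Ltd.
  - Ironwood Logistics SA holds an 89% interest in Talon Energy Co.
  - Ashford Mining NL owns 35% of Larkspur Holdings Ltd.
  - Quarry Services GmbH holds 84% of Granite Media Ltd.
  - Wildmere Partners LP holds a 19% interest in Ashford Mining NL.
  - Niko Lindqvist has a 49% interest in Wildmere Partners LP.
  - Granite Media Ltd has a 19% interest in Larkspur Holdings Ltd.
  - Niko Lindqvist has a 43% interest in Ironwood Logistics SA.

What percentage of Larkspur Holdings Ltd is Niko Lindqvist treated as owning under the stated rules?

Chain via Ironwood Logistics SA → Talon Energy Co. (R2): 43% × 89% × 33% = 12.6291% of Larkspur Holdings Ltd.
Chain via Quarry Services GmbH → Granite Media Ltd (R2): 79% × 84% × 19% = 12.6084% of Larkspur Holdings Ltd.
Chain via Wildmere Partners LP → Ashford Mining NL (R2): 49% × 19% × 35% = 3.2585% of Larkspur Holdings Ltd.
Aggregating (R1): 12.6291% + 12.6084% + 3.2585% = 28.496%.

28.496%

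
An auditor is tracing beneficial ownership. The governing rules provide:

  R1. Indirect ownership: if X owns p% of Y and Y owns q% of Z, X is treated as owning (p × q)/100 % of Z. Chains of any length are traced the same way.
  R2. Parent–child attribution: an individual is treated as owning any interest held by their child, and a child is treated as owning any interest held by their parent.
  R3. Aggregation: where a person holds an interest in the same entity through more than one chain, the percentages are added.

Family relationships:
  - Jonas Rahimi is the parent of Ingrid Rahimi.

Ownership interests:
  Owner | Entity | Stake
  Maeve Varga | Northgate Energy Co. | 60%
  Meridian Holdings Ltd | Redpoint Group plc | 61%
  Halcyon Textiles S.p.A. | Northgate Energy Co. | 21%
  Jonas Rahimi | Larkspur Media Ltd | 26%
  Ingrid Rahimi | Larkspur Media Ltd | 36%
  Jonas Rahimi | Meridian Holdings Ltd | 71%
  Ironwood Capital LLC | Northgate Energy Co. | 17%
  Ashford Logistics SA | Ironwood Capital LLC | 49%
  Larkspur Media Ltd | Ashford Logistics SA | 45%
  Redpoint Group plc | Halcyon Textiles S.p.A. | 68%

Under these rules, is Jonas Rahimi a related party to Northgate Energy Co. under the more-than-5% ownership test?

By parent–child attribution (R2), Jonas Rahimi is treated as also owning Ingrid Rahimi's interest in Larkspur Media Ltd, giving 26% + 36% = 62%.
Chain via Larkspur Media Ltd → Ashford Logistics SA → Ironwood Capital LLC (R1): 62% × 45% × 49% × 17% = 2.32407% of Northgate Energy Co.
Chain via Meridian Holdings Ltd → Redpoint Group plc → Halcyon Textiles S.p.A. (R1): 71% × 61% × 68% × 21% = 6.184668% of Northgate Energy Co.
Aggregating (R3): 2.32407% + 6.184668% = 8.508738%.
8.508738% exceeds the 5% threshold, so Jonas is a related party to Northgate Energy Co.

Yes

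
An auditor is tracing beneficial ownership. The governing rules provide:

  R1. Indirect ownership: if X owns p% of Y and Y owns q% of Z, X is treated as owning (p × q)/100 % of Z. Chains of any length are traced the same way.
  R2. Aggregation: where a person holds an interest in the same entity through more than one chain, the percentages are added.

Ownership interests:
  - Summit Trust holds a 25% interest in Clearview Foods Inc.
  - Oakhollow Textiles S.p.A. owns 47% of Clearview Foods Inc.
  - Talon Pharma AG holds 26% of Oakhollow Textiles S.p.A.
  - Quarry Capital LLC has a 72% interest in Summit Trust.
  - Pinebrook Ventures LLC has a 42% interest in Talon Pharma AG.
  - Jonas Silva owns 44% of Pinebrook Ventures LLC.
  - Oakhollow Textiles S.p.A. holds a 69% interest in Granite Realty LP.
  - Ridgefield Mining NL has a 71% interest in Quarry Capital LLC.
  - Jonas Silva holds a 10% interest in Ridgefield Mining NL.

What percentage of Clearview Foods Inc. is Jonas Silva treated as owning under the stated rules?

3.536256%

Chain via Pinebrook Ventures LLC → Talon Pharma AG → Oakhollow Textiles S.p.A. (R1): 44% × 42% × 26% × 47% = 2.258256% of Clearview Foods Inc.
Chain via Ridgefield Mining NL → Quarry Capital LLC → Summit Trust (R1): 10% × 71% × 72% × 25% = 1.278% of Clearview Foods Inc.
Aggregating (R2): 2.258256% + 1.278% = 3.536256%.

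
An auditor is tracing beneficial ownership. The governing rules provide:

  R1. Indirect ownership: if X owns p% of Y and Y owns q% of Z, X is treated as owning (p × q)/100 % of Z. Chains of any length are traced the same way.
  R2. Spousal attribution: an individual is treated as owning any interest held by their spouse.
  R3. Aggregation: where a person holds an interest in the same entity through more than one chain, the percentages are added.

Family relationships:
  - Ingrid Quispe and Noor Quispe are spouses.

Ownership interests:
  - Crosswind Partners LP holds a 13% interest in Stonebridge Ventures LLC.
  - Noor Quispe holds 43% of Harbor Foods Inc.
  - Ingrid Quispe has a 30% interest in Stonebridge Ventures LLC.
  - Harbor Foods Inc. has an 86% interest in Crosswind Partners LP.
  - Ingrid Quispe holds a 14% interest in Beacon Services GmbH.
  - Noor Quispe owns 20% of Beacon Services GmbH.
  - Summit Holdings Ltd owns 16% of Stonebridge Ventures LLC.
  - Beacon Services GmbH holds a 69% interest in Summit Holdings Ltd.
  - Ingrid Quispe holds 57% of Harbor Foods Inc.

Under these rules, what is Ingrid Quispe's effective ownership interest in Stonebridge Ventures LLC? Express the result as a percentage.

By spousal attribution (R2), Ingrid Quispe is treated as also owning Noor Quispe's interest in Beacon Services GmbH, giving 14% + 20% = 34%.
By spousal attribution (R2), Ingrid Quispe is treated as also owning Noor Quispe's interest in Harbor Foods Inc, giving 57% + 43% = 100%.
Chain via Beacon Services GmbH → Summit Holdings Ltd (R1): 34% × 69% × 16% = 3.7536% of Stonebridge Ventures LLC.
Chain via Harbor Foods Inc. → Crosswind Partners LP (R1): 100% × 86% × 13% = 11.18% of Stonebridge Ventures LLC.
Direct interest in Stonebridge Ventures LLC: 30%.
Aggregating (R3): 3.7536% + 11.18% + 30% = 44.9336%.

44.9336%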